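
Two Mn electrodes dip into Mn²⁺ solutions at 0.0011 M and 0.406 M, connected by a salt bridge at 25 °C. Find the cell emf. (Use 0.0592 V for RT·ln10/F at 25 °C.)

Both half-cells are Mn²⁺/Mn, so E°_cell = 0. The concentrated side is the cathode; the cell reaction moves Mn²⁺ from high to low concentration with n = 2.
Q = [Mn²⁺]_dilute/[Mn²⁺]_conc = 0.0011/0.406 = 0.00271.
E = 0 − (0.0592/2) log Q = −(0.0592/2)(-2.567) = 0.0760 V.

0.076 V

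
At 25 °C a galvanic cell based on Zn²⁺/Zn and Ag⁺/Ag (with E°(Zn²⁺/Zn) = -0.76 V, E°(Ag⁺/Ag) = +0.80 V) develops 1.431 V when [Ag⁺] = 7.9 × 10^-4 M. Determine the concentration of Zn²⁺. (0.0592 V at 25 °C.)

From the Nernst equation, log Q = n(E° − E)/0.0592 = 2(1.56 − 1.431)/0.0592 = 4.358, so Q = 2.28 × 10^4.
With Q = [Zn²⁺]/[Ag⁺]^2 and the known concentrations, [Zn²⁺] in the numerator gives [Zn²⁺] = 0.014 M.

0.014 M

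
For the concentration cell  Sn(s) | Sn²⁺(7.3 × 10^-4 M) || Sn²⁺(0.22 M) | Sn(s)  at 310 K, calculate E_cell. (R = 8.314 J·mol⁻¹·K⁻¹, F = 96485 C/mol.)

Both half-cells are Sn²⁺/Sn, so E°_cell = 0. The concentrated side is the cathode; the cell reaction moves Sn²⁺ from high to low concentration with n = 2.
Q = [Sn²⁺]_dilute/[Sn²⁺]_conc = 7.3 × 10^-4/0.22 = 0.00332.
E = 0 − (RT/nF) ln Q = −((8.314×310)/(2×96485))(-5.708) = 0.0762 V.

0.076 V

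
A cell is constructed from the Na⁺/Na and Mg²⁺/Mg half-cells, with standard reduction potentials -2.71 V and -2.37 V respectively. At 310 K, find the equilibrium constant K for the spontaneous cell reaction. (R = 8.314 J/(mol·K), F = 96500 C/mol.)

1.1 × 10^11

E°_cell = -2.37 − (-2.71) = 0.34 V, with n = 2 electrons transferred.
At equilibrium E = 0, so the Nernst equation gives ln K = nFE°/RT = (2)(96500)(0.34)/((8.314)(310)) = 25.46.
K = e^25.46 = 1.1 × 10^11.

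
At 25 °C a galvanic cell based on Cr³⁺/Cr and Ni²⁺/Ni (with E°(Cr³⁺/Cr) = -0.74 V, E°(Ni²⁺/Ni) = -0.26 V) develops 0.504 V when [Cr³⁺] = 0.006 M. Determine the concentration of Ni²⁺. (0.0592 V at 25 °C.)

0.21 M

From the Nernst equation, log Q = n(E° − E)/0.0592 = 6(0.48 − 0.504)/0.0592 = -2.432, so Q = 0.00369.
With Q = [Cr³⁺]^2/[Ni²⁺]^3 and the known concentrations, [Ni²⁺]^3 in the denominator gives [Ni²⁺] = 0.21 M.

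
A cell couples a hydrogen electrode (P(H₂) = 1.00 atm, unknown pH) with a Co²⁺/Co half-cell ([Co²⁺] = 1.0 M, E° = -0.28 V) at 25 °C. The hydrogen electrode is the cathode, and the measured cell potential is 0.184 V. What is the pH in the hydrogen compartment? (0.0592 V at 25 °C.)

pH = 1.62

E°_cell = 0.28 V and n = 2.
log Q = n(E° − E)/0.0592 = 2×(0.28 − 0.184)/0.0592 = 3.243.
With Q = [Co²⁺]·P(H₂) / [H⁺]^2, solving for [H⁺] gives log[H⁺] = -1.622, so pH = 1.62.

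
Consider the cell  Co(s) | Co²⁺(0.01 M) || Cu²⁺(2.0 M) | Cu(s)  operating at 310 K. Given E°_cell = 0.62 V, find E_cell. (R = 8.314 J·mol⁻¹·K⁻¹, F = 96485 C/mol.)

0.691 V

Balancing electrons gives n = 2; the reaction quotient is Q = [Co²⁺]/[Cu²⁺] = 0.00500.
E = E° − (RT/nF) ln Q = 0.62 − (8.314×310)/(2×96485) × (-5.298) = 0.620 + 0.071 = 0.691 V.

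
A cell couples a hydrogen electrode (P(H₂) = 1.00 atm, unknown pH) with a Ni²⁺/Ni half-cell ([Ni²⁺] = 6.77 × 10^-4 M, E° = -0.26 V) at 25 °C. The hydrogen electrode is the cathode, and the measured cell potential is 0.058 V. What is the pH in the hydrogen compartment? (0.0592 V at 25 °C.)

pH = 5.00

E°_cell = 0.26 V and n = 2.
log Q = n(E° − E)/0.0592 = 2×(0.26 − 0.058)/0.0592 = 6.824.
With Q = [Ni²⁺]·P(H₂) / [H⁺]^2, solving for [H⁺] gives log[H⁺] = -4.997, so pH = 5.00.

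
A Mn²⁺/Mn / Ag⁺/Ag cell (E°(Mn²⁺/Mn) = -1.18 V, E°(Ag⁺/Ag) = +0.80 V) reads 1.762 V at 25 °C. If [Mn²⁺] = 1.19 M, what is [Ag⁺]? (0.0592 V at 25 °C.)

2.3 × 10^-4 M

From the Nernst equation, log Q = n(E° − E)/0.0592 = 2(1.98 − 1.762)/0.0592 = 7.365, so Q = 2.32 × 10^7.
With Q = [Mn²⁺]/[Ag⁺]^2 and the known concentrations, [Ag⁺]^2 in the denominator gives [Ag⁺] = 2.3 × 10^-4 M.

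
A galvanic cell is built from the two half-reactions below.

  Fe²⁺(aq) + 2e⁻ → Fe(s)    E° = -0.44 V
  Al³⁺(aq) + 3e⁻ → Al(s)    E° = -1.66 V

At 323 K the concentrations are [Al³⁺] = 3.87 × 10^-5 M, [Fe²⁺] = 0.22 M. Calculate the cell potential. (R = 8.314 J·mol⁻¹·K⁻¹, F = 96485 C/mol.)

1.29 V

The Fe²⁺/Fe couple has the higher reduction potential and acts as the cathode, so E°_cell = -0.44 − (-1.66) = 1.22 V.
Balancing electrons gives n = 6; the reaction quotient is Q = [Al³⁺]^2/[Fe²⁺]^3 = 1.41 × 10^-7.
E = E° − (RT/nF) ln Q = 1.22 − (8.314×323)/(6×96485) × (-15.777) = 1.220 + 0.073 = 1.293 V.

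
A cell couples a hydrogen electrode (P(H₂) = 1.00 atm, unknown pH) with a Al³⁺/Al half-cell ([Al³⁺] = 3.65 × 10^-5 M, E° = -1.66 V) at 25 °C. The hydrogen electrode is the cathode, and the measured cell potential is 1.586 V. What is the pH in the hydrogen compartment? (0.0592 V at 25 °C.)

E°_cell = 1.66 V and n = 6.
log Q = n(E° − E)/0.0592 = 6×(1.66 − 1.586)/0.0592 = 7.500.
With Q = [Al³⁺]^2·P(H₂)^3 / [H⁺]^6, solving for [H⁺] gives log[H⁺] = -2.729, so pH = 2.73.

pH = 2.73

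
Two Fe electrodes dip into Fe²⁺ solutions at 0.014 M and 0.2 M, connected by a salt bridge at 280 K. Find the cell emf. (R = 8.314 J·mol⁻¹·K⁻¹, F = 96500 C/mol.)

0.032 V

Both half-cells are Fe²⁺/Fe, so E°_cell = 0. The concentrated side is the cathode; the cell reaction moves Fe²⁺ from high to low concentration with n = 2.
Q = [Fe²⁺]_dilute/[Fe²⁺]_conc = 0.014/0.2 = 0.0700.
E = 0 − (RT/nF) ln Q = −((8.314×280)/(2×96500))(-2.659) = 0.0321 V.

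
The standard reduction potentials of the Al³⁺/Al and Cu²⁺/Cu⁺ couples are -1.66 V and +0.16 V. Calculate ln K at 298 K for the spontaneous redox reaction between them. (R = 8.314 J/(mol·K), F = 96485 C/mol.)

E°_cell = +0.16 − (-1.66) = 1.82 V, with n = 3 electrons transferred.
At equilibrium E = 0, so the Nernst equation gives ln K = nFE°/RT = (3)(96485)(1.82)/((8.314)(298)) = 212.63.

ln K = 212.6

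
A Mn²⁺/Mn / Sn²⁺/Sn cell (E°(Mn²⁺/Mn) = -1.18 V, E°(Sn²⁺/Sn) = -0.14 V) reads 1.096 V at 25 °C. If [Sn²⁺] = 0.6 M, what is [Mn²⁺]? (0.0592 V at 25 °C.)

0.0077 M

From the Nernst equation, log Q = n(E° − E)/0.0592 = 2(1.04 − 1.096)/0.0592 = -1.892, so Q = 0.0128.
With Q = [Mn²⁺]/[Sn²⁺] and the known concentrations, [Mn²⁺] in the numerator gives [Mn²⁺] = 0.0077 M.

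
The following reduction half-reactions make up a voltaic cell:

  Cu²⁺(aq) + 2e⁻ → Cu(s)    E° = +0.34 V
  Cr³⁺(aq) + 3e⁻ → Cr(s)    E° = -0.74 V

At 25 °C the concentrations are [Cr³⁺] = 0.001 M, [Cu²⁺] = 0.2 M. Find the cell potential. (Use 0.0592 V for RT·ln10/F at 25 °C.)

The Cu²⁺/Cu couple has the higher reduction potential and acts as the cathode, so E°_cell = +0.34 − (-0.74) = 1.08 V.
Balancing electrons gives n = 6; the reaction quotient is Q = [Cr³⁺]^2/[Cu²⁺]^3 = 1.25 × 10^-4.
At 25 °C, E = E° − (0.0592/n) log Q = 1.08 − (0.0592/6)(-3.903) = 1.080 + 0.039 = 1.119 V.

1.12 V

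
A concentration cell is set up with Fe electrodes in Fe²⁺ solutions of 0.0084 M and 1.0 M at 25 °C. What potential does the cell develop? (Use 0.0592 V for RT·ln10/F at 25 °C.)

Both half-cells are Fe²⁺/Fe, so E°_cell = 0. The concentrated side is the cathode; the cell reaction moves Fe²⁺ from high to low concentration with n = 2.
Q = [Fe²⁺]_dilute/[Fe²⁺]_conc = 0.0084/1.0 = 0.00840.
E = 0 − (0.0592/2) log Q = −(0.0592/2)(-2.076) = 0.0614 V.

0.061 V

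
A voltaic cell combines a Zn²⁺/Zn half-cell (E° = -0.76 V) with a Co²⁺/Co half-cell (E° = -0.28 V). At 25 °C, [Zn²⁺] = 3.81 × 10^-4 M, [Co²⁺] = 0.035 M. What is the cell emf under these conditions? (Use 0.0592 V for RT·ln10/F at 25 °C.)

0.538 V

The Co²⁺/Co couple has the higher reduction potential and acts as the cathode, so E°_cell = -0.28 − (-0.76) = 0.48 V.
Balancing electrons gives n = 2; the reaction quotient is Q = [Zn²⁺]/[Co²⁺] = 0.0109.
At 25 °C, E = E° − (0.0592/n) log Q = 0.48 − (0.0592/2)(-1.963) = 0.480 + 0.058 = 0.538 V.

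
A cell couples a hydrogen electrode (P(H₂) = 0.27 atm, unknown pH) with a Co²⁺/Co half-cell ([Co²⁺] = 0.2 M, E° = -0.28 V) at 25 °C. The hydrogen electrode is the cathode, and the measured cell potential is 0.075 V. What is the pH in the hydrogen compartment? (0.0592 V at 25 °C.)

E°_cell = 0.28 V and n = 2.
log Q = n(E° − E)/0.0592 = 2×(0.28 − 0.075)/0.0592 = 6.926.
With Q = [Co²⁺]·P(H₂) / [H⁺]^2, solving for [H⁺] gives log[H⁺] = -4.097, so pH = 4.10.

pH = 4.10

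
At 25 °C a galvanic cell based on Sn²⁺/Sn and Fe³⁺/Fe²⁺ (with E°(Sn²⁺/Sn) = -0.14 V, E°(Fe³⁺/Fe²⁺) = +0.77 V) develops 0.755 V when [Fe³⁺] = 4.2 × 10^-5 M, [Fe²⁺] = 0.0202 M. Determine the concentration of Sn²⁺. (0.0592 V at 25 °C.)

0.75 M

From the Nernst equation, log Q = n(E° − E)/0.0592 = 2(0.91 − 0.755)/0.0592 = 5.236, so Q = 1.72 × 10^5.
With Q = [Sn²⁺]·[Fe²⁺]^2/[Fe³⁺]^2 and the known concentrations, [Sn²⁺] in the numerator gives [Sn²⁺] = 0.75 M.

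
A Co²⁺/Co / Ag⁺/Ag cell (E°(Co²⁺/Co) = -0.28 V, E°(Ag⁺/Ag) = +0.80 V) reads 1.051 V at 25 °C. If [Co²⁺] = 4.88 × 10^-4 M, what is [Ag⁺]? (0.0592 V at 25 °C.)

0.0072 M

From the Nernst equation, log Q = n(E° − E)/0.0592 = 2(1.08 − 1.051)/0.0592 = 0.980, so Q = 9.54.
With Q = [Co²⁺]/[Ag⁺]^2 and the known concentrations, [Ag⁺]^2 in the denominator gives [Ag⁺] = 0.0072 M.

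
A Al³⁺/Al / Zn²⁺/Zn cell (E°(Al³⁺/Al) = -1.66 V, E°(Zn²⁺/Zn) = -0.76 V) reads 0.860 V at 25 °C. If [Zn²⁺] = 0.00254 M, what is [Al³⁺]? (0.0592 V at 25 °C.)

From the Nernst equation, log Q = n(E° − E)/0.0592 = 6(0.90 − 0.860)/0.0592 = 4.054, so Q = 1.13 × 10^4.
With Q = [Al³⁺]^2/[Zn²⁺]^3 and the known concentrations, [Al³⁺]^2 in the numerator gives [Al³⁺] = 0.014 M.

0.014 M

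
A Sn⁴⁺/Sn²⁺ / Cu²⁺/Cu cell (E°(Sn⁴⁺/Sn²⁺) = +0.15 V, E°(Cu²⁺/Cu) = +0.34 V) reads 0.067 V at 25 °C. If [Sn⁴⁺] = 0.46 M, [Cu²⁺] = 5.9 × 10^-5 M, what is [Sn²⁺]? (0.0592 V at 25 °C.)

From the Nernst equation, log Q = n(E° − E)/0.0592 = 2(0.19 − 0.067)/0.0592 = 4.155, so Q = 1.43 × 10^4.
With Q = [Sn⁴⁺]/([Sn²⁺]·[Cu²⁺]) and the known concentrations, [Sn²⁺] in the denominator gives [Sn²⁺] = 0.55 M.

0.55 M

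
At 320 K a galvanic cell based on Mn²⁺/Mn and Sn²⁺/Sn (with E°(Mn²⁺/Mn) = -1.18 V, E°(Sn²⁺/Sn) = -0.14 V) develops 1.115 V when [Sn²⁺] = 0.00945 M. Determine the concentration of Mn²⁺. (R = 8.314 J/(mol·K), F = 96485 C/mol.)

From the Nernst equation, ln Q = nF(E° − E)/RT = 2×96485×(1.04 − 1.115)/(8.314×320) = -5.440, so Q = 0.00434.
With Q = [Mn²⁺]/[Sn²⁺] and the known concentrations, [Mn²⁺] in the numerator gives [Mn²⁺] = 4.1 × 10^-5 M.

4.1 × 10^-5 M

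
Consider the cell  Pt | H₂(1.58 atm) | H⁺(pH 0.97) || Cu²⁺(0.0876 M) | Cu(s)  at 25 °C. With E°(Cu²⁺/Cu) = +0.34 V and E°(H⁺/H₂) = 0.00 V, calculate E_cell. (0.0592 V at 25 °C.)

0.37 V

The Cu²⁺/Cu couple is the cathode, so E°_cell = 0.34 V; n = 2.
[H⁺] = 10^(−0.97) = 0.11 M, and Q = [H⁺]^2 / ([Cu²⁺]·P(H₂)) = 0.0830.
E = E° − (0.0592/2) log Q = 0.34 − (0.0592/2)(-1.081) = 0.372 V.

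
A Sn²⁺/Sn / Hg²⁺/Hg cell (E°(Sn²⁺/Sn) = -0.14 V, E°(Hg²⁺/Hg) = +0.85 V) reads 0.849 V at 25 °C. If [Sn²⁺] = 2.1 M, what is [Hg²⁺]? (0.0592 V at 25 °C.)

3.6 × 10^-5 M

From the Nernst equation, log Q = n(E° − E)/0.0592 = 2(0.99 − 0.849)/0.0592 = 4.764, so Q = 5.8 × 10^4.
With Q = [Sn²⁺]/[Hg²⁺] and the known concentrations, [Hg²⁺] in the denominator gives [Hg²⁺] = 3.6 × 10^-5 M.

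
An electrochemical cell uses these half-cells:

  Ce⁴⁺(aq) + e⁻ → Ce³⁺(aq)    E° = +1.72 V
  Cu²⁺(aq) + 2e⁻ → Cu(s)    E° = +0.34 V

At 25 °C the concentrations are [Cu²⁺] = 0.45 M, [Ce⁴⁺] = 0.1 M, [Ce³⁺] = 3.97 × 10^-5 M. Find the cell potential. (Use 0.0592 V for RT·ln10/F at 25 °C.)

1.59 V

The Ce⁴⁺/Ce³⁺ couple has the higher reduction potential and acts as the cathode, so E°_cell = +1.72 − (+0.34) = 1.38 V.
Balancing electrons gives n = 2; the reaction quotient is Q = [Cu²⁺]·[Ce³⁺]^2/[Ce⁴⁺]^2 = 7.09 × 10^-8.
At 25 °C, E = E° − (0.0592/n) log Q = 1.38 − (0.0592/2)(-7.149) = 1.380 + 0.212 = 1.592 V.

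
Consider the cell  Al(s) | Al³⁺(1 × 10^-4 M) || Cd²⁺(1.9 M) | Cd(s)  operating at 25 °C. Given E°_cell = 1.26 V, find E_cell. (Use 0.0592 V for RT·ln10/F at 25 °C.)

Balancing electrons gives n = 6; the reaction quotient is Q = [Al³⁺]^2/[Cd²⁺]^3 = 1.46 × 10^-9.
At 25 °C, E = E° − (0.0592/n) log Q = 1.26 − (0.0592/6)(-8.836) = 1.260 + 0.087 = 1.347 V.

1.35 V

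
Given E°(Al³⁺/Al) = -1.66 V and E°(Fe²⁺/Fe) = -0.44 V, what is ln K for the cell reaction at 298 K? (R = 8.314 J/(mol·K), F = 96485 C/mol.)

ln K = 285.1

E°_cell = -0.44 − (-1.66) = 1.22 V, with n = 6 electrons transferred.
At equilibrium E = 0, so the Nernst equation gives ln K = nFE°/RT = (6)(96485)(1.22)/((8.314)(298)) = 285.07.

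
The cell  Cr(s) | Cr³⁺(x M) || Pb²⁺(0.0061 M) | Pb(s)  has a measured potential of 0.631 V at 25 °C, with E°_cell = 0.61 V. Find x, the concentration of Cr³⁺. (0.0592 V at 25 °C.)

From the Nernst equation, log Q = n(E° − E)/0.0592 = 6(0.61 − 0.631)/0.0592 = -2.128, so Q = 0.00744.
With Q = [Cr³⁺]^2/[Pb²⁺]^3 and the known concentrations, [Cr³⁺]^2 in the numerator gives [Cr³⁺] = 4.1 × 10^-5 M.

4.1 × 10^-5 M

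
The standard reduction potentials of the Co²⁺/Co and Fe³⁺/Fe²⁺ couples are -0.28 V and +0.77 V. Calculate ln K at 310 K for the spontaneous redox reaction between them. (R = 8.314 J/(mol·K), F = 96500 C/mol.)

E°_cell = +0.77 − (-0.28) = 1.05 V, with n = 2 electrons transferred.
At equilibrium E = 0, so the Nernst equation gives ln K = nFE°/RT = (2)(96500)(1.05)/((8.314)(310)) = 78.63.

ln K = 78.6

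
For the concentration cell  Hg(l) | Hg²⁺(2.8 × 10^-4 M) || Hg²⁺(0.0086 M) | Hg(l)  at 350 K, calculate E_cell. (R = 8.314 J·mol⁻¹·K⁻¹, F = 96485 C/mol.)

0.052 V

Both half-cells are Hg²⁺/Hg, so E°_cell = 0. The concentrated side is the cathode; the cell reaction moves Hg²⁺ from high to low concentration with n = 2.
Q = [Hg²⁺]_dilute/[Hg²⁺]_conc = 2.8 × 10^-4/0.0086 = 0.0326.
E = 0 − (RT/nF) ln Q = −((8.314×350)/(2×96485))(-3.425) = 0.0516 V.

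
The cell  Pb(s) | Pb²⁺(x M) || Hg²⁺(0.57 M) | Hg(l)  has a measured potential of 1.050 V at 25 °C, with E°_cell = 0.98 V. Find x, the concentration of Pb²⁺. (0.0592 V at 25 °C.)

From the Nernst equation, log Q = n(E° − E)/0.0592 = 2(0.98 − 1.050)/0.0592 = -2.365, so Q = 0.00432.
With Q = [Pb²⁺]/[Hg²⁺] and the known concentrations, [Pb²⁺] in the numerator gives [Pb²⁺] = 0.0025 M.

0.0025 M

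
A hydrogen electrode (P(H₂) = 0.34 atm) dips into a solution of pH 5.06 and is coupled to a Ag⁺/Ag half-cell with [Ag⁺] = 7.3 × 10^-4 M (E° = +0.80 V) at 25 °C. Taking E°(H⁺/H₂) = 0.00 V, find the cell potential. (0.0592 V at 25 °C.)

0.90 V

The Ag⁺/Ag couple is the cathode, so E°_cell = 0.80 V; n = 2.
[H⁺] = 10^(−5.06) = 8.7 × 10^-6 M, and Q = [H⁺]^2 / ([Ag⁺]^2·P(H₂)) = 4.19 × 10^-4.
E = E° − (0.0592/2) log Q = 0.80 − (0.0592/2)(-3.378) = 0.900 V.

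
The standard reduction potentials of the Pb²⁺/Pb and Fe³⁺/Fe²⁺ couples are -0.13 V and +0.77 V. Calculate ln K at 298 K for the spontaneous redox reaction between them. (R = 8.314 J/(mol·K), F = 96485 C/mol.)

E°_cell = +0.77 − (-0.13) = 0.90 V, with n = 2 electrons transferred.
At equilibrium E = 0, so the Nernst equation gives ln K = nFE°/RT = (2)(96485)(0.90)/((8.314)(298)) = 70.10.

ln K = 70.1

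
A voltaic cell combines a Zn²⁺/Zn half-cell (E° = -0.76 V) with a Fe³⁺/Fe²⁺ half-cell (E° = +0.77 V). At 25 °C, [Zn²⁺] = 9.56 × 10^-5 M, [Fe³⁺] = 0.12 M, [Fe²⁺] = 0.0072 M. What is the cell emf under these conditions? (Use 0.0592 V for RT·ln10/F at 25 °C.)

1.72 V

The Fe³⁺/Fe²⁺ couple has the higher reduction potential and acts as the cathode, so E°_cell = +0.77 − (-0.76) = 1.53 V.
Balancing electrons gives n = 2; the reaction quotient is Q = [Zn²⁺]·[Fe²⁺]^2/[Fe³⁺]^2 = 3.44 × 10^-7.
At 25 °C, E = E° − (0.0592/n) log Q = 1.53 − (0.0592/2)(-6.463) = 1.530 + 0.191 = 1.721 V.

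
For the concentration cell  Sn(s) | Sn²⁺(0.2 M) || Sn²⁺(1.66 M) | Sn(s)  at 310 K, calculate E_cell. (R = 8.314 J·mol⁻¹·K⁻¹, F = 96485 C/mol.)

Both half-cells are Sn²⁺/Sn, so E°_cell = 0. The concentrated side is the cathode; the cell reaction moves Sn²⁺ from high to low concentration with n = 2.
Q = [Sn²⁺]_dilute/[Sn²⁺]_conc = 0.2/1.66 = 0.120.
E = 0 − (RT/nF) ln Q = −((8.314×310)/(2×96485))(-2.116) = 0.0283 V.

0.028 V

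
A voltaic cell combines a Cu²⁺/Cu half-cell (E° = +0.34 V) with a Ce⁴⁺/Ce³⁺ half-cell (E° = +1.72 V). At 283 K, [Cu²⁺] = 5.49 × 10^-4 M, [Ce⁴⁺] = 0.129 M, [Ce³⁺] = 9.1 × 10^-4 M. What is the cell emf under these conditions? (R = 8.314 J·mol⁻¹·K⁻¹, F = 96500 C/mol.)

The Ce⁴⁺/Ce³⁺ couple has the higher reduction potential and acts as the cathode, so E°_cell = +1.72 − (+0.34) = 1.38 V.
Balancing electrons gives n = 2; the reaction quotient is Q = [Cu²⁺]·[Ce³⁺]^2/[Ce⁴⁺]^2 = 2.73 × 10^-8.
E = E° − (RT/nF) ln Q = 1.38 − (8.314×283)/(2×96500) × (-17.416) = 1.380 + 0.212 = 1.592 V.

1.59 V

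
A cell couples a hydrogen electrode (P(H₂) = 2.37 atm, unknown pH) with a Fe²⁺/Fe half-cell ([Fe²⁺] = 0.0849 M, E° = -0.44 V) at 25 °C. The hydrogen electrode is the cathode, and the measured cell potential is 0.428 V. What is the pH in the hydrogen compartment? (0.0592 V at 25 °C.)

pH = 0.55

E°_cell = 0.44 V and n = 2.
log Q = n(E° − E)/0.0592 = 2×(0.44 − 0.428)/0.0592 = 0.405.
With Q = [Fe²⁺]·P(H₂) / [H⁺]^2, solving for [H⁺] gives log[H⁺] = -0.551, so pH = 0.55.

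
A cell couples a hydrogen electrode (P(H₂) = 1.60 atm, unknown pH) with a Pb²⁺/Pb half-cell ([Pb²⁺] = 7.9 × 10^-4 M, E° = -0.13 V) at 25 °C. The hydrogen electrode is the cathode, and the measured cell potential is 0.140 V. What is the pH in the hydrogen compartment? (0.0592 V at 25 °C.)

E°_cell = 0.13 V and n = 2.
log Q = n(E° − E)/0.0592 = 2×(0.13 − 0.140)/0.0592 = -0.338.
With Q = [Pb²⁺]·P(H₂) / [H⁺]^2, solving for [H⁺] gives log[H⁺] = -1.280, so pH = 1.28.

pH = 1.28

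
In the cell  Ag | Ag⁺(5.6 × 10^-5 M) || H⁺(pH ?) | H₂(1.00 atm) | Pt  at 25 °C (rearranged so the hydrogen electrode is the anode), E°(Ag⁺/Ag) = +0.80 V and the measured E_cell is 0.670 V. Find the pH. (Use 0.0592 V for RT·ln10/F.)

E°_cell = 0.80 V and n = 2.
log Q = n(E° − E)/0.0592 = 2×(0.80 − 0.670)/0.0592 = 4.392.
With Q = [H⁺]^2 / ([Ag⁺]^2·P(H₂)), solving for [H⁺] gives log[H⁺] = -2.056, so pH = 2.06.

pH = 2.06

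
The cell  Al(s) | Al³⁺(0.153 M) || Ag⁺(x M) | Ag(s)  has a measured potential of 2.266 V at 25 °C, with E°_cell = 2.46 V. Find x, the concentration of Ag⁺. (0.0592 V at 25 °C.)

From the Nernst equation, log Q = n(E° − E)/0.0592 = 3(2.46 − 2.266)/0.0592 = 9.831, so Q = 6.78 × 10^9.
With Q = [Al³⁺]/[Ag⁺]^3 and the known concentrations, [Ag⁺]^3 in the denominator gives [Ag⁺] = 2.8 × 10^-4 M.

2.8 × 10^-4 M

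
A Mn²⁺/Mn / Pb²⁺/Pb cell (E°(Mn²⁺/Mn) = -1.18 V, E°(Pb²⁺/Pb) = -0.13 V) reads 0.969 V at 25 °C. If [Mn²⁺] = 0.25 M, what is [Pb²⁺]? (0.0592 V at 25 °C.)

4.6 × 10^-4 M

From the Nernst equation, log Q = n(E° − E)/0.0592 = 2(1.05 − 0.969)/0.0592 = 2.736, so Q = 545.
With Q = [Mn²⁺]/[Pb²⁺] and the known concentrations, [Pb²⁺] in the denominator gives [Pb²⁺] = 4.6 × 10^-4 M.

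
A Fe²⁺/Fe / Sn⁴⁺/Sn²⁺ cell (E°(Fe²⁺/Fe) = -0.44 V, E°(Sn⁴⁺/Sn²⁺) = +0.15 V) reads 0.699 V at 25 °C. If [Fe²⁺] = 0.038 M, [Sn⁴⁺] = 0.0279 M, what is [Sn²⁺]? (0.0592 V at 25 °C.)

From the Nernst equation, log Q = n(E° − E)/0.0592 = 2(0.59 − 0.699)/0.0592 = -3.682, so Q = 2.08 × 10^-4.
With Q = [Fe²⁺]·[Sn²⁺]/[Sn⁴⁺] and the known concentrations, [Sn²⁺] in the numerator gives [Sn²⁺] = 1.5 × 10^-4 M.

1.5 × 10^-4 M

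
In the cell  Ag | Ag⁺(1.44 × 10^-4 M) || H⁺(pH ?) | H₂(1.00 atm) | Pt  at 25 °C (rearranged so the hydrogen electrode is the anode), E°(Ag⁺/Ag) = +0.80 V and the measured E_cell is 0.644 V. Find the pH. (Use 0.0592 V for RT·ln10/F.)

pH = 1.21

E°_cell = 0.80 V and n = 2.
log Q = n(E° − E)/0.0592 = 2×(0.80 − 0.644)/0.0592 = 5.270.
With Q = [H⁺]^2 / ([Ag⁺]^2·P(H₂)), solving for [H⁺] gives log[H⁺] = -1.207, so pH = 1.21.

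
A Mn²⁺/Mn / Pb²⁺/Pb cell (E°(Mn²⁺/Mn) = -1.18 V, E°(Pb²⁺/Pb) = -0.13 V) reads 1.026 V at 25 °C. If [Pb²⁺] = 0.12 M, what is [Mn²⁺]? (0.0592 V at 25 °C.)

From the Nernst equation, log Q = n(E° − E)/0.0592 = 2(1.05 − 1.026)/0.0592 = 0.811, so Q = 6.47.
With Q = [Mn²⁺]/[Pb²⁺] and the known concentrations, [Mn²⁺] in the numerator gives [Mn²⁺] = 0.78 M.

0.78 M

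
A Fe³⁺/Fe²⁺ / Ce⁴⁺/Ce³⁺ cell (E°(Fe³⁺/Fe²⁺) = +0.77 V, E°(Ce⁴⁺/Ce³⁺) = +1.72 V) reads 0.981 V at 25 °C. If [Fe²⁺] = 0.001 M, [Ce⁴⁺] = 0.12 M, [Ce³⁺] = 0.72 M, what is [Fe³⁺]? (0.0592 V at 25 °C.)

5 × 10^-5 M

From the Nernst equation, log Q = n(E° − E)/0.0592 = 1(0.95 − 0.981)/0.0592 = -0.524, so Q = 0.299.
With Q = [Fe³⁺]·[Ce³⁺]/([Fe²⁺]·[Ce⁴⁺]) and the known concentrations, [Fe³⁺] in the numerator gives [Fe³⁺] = 5 × 10^-5 M.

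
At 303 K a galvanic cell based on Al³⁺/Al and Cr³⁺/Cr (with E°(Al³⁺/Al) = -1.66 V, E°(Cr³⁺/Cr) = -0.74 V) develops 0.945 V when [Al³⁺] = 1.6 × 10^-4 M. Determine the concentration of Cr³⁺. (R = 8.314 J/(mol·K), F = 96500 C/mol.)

0.0028 M

From the Nernst equation, ln Q = nF(E° − E)/RT = 3×96500×(0.92 − 0.945)/(8.314×303) = -2.873, so Q = 0.0565.
With Q = [Al³⁺]/[Cr³⁺] and the known concentrations, [Cr³⁺] in the denominator gives [Cr³⁺] = 0.0028 M.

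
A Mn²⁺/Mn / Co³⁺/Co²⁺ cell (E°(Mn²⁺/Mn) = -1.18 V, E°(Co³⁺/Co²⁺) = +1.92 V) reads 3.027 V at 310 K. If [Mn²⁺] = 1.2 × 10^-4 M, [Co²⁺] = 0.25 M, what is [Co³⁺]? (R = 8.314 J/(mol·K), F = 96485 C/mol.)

1.8 × 10^-4 M

From the Nernst equation, ln Q = nF(E° − E)/RT = 2×96485×(3.10 − 3.027)/(8.314×310) = 5.466, so Q = 236.
With Q = [Mn²⁺]·[Co²⁺]^2/[Co³⁺]^2 and the known concentrations, [Co³⁺]^2 in the denominator gives [Co³⁺] = 1.8 × 10^-4 M.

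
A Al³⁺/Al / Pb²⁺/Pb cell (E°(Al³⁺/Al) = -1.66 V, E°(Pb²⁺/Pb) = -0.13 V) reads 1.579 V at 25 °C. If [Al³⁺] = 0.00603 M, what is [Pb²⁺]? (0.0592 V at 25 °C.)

1.5 M

From the Nernst equation, log Q = n(E° − E)/0.0592 = 6(1.53 − 1.579)/0.0592 = -4.966, so Q = 1.08 × 10^-5.
With Q = [Al³⁺]^2/[Pb²⁺]^3 and the known concentrations, [Pb²⁺]^3 in the denominator gives [Pb²⁺] = 1.5 M.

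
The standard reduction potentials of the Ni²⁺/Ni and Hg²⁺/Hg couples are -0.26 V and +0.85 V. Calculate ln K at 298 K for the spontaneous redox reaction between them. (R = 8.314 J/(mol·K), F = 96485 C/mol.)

E°_cell = +0.85 − (-0.26) = 1.11 V, with n = 2 electrons transferred.
At equilibrium E = 0, so the Nernst equation gives ln K = nFE°/RT = (2)(96485)(1.11)/((8.314)(298)) = 86.45.

ln K = 86.5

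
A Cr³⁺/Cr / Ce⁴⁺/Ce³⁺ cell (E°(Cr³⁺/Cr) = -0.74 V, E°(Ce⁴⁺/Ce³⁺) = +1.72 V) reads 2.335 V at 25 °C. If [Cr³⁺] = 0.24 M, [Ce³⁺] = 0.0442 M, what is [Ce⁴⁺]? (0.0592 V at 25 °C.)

From the Nernst equation, log Q = n(E° − E)/0.0592 = 3(2.46 − 2.335)/0.0592 = 6.334, so Q = 2.16 × 10^6.
With Q = [Cr³⁺]·[Ce³⁺]^3/[Ce⁴⁺]^3 and the known concentrations, [Ce⁴⁺]^3 in the denominator gives [Ce⁴⁺] = 2.1 × 10^-4 M.

2.1 × 10^-4 M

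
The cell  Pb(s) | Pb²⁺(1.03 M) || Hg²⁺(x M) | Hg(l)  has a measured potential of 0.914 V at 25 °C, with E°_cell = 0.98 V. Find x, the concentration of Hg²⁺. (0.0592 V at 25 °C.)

0.0061 M

From the Nernst equation, log Q = n(E° − E)/0.0592 = 2(0.98 − 0.914)/0.0592 = 2.230, so Q = 170.
With Q = [Pb²⁺]/[Hg²⁺] and the known concentrations, [Hg²⁺] in the denominator gives [Hg²⁺] = 0.0061 M.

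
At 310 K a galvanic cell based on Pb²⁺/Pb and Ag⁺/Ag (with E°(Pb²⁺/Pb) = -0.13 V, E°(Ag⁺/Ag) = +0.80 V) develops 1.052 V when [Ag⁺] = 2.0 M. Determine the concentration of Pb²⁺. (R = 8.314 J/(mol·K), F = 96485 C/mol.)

4.3 × 10^-4 M

From the Nernst equation, ln Q = nF(E° − E)/RT = 2×96485×(0.93 − 1.052)/(8.314×310) = -9.134, so Q = 1.08 × 10^-4.
With Q = [Pb²⁺]/[Ag⁺]^2 and the known concentrations, [Pb²⁺] in the numerator gives [Pb²⁺] = 4.3 × 10^-4 M.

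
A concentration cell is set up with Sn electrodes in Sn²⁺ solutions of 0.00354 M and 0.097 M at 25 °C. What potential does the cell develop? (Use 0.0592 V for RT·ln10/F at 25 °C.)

Both half-cells are Sn²⁺/Sn, so E°_cell = 0. The concentrated side is the cathode; the cell reaction moves Sn²⁺ from high to low concentration with n = 2.
Q = [Sn²⁺]_dilute/[Sn²⁺]_conc = 0.00354/0.097 = 0.0365.
E = 0 − (0.0592/2) log Q = −(0.0592/2)(-1.438) = 0.0426 V.

0.043 V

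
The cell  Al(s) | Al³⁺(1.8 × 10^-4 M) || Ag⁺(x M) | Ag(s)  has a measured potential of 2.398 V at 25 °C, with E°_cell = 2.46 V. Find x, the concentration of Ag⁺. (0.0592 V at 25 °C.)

0.0051 M

From the Nernst equation, log Q = n(E° − E)/0.0592 = 3(2.46 − 2.398)/0.0592 = 3.142, so Q = 1390.
With Q = [Al³⁺]/[Ag⁺]^3 and the known concentrations, [Ag⁺]^3 in the denominator gives [Ag⁺] = 0.0051 M.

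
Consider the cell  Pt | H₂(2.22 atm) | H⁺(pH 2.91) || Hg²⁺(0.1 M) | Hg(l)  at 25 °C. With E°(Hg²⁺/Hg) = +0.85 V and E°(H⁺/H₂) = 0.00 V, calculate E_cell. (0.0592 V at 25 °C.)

The Hg²⁺/Hg couple is the cathode, so E°_cell = 0.85 V; n = 2.
[H⁺] = 10^(−2.91) = 0.0012 M, and Q = [H⁺]^2 / ([Hg²⁺]·P(H₂)) = 6.82 × 10^-6.
E = E° − (0.0592/2) log Q = 0.85 − (0.0592/2)(-5.166) = 1.003 V.

1.00 V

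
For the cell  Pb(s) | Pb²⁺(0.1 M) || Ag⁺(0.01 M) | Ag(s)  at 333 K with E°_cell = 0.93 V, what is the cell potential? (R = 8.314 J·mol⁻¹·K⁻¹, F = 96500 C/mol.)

Balancing electrons gives n = 2; the reaction quotient is Q = [Pb²⁺]/[Ag⁺]^2 = 1000.
E = E° − (RT/nF) ln Q = 0.93 − (8.314×333)/(2×96500) × (6.908) = 0.930 − 0.099 = 0.831 V.

0.831 V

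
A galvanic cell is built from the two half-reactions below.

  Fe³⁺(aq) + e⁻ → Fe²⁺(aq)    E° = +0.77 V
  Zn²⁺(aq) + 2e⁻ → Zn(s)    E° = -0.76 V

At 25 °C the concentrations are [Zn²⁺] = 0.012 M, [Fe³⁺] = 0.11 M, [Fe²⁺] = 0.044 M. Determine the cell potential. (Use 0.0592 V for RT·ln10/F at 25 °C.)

1.61 V

The Fe³⁺/Fe²⁺ couple has the higher reduction potential and acts as the cathode, so E°_cell = +0.77 − (-0.76) = 1.53 V.
Balancing electrons gives n = 2; the reaction quotient is Q = [Zn²⁺]·[Fe²⁺]^2/[Fe³⁺]^2 = 0.00192.
At 25 °C, E = E° − (0.0592/n) log Q = 1.53 − (0.0592/2)(-2.717) = 1.530 + 0.080 = 1.610 V.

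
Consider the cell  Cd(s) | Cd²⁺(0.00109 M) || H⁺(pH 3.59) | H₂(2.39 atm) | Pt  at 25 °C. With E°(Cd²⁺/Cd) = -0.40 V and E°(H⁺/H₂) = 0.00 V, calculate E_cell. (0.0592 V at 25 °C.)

The hydrogen couple is the cathode, so E°_cell = 0.40 V; n = 2.
[H⁺] = 10^(−3.59) = 2.6 × 10^-4 M, and Q = [Cd²⁺]·P(H₂) / [H⁺]^2 = 3.94 × 10^4.
E = E° − (0.0592/2) log Q = 0.40 − (0.0592/2)(4.596) = 0.264 V.

0.26 V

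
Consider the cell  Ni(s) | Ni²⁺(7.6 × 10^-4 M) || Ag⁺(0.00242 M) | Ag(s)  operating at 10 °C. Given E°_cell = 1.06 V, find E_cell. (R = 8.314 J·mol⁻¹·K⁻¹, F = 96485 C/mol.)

Balancing electrons gives n = 2; the reaction quotient is Q = [Ni²⁺]/[Ag⁺]^2 = 130.
E = E° − (RT/nF) ln Q = 1.06 − (8.314×283)/(2×96485) × (4.866) = 1.060 − 0.059 = 1.001 V.

1.00 V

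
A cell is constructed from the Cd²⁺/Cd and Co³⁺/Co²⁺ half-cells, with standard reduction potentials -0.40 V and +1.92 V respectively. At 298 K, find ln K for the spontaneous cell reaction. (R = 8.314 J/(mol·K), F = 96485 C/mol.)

ln K = 180.7

E°_cell = +1.92 − (-0.40) = 2.32 V, with n = 2 electrons transferred.
At equilibrium E = 0, so the Nernst equation gives ln K = nFE°/RT = (2)(96485)(2.32)/((8.314)(298)) = 180.70.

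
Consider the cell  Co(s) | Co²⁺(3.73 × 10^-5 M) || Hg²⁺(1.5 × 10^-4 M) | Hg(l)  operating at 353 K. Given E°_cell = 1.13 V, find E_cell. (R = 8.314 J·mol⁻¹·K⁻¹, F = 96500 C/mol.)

Balancing electrons gives n = 2; the reaction quotient is Q = [Co²⁺]/[Hg²⁺] = 0.249.
E = E° − (RT/nF) ln Q = 1.13 − (8.314×353)/(2×96500) × (-1.392) = 1.130 + 0.021 = 1.151 V.

1.15 V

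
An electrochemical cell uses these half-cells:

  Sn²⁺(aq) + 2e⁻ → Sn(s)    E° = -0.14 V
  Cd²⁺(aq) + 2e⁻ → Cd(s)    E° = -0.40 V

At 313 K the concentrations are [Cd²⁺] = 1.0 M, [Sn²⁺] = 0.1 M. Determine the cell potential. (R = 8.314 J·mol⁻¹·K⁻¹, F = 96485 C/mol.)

The Sn²⁺/Sn couple has the higher reduction potential and acts as the cathode, so E°_cell = -0.14 − (-0.40) = 0.26 V.
Balancing electrons gives n = 2; the reaction quotient is Q = [Cd²⁺]/[Sn²⁺] = 10.0.
E = E° − (RT/nF) ln Q = 0.26 − (8.314×313)/(2×96485) × (2.303) = 0.260 − 0.031 = 0.229 V.

0.229 V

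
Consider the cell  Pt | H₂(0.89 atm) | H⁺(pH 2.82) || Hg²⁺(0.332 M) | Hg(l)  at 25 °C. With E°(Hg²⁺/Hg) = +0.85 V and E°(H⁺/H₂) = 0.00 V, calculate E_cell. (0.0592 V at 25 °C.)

The Hg²⁺/Hg couple is the cathode, so E°_cell = 0.85 V; n = 2.
[H⁺] = 10^(−2.82) = 0.0015 M, and Q = [H⁺]^2 / ([Hg²⁺]·P(H₂)) = 7.75 × 10^-6.
E = E° − (0.0592/2) log Q = 0.85 − (0.0592/2)(-5.111) = 1.001 V.

1.00 V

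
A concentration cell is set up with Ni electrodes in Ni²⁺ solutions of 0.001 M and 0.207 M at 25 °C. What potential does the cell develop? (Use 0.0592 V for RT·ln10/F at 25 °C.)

0.069 V

Both half-cells are Ni²⁺/Ni, so E°_cell = 0. The concentrated side is the cathode; the cell reaction moves Ni²⁺ from high to low concentration with n = 2.
Q = [Ni²⁺]_dilute/[Ni²⁺]_conc = 0.001/0.207 = 0.00483.
E = 0 − (0.0592/2) log Q = −(0.0592/2)(-2.316) = 0.0686 V.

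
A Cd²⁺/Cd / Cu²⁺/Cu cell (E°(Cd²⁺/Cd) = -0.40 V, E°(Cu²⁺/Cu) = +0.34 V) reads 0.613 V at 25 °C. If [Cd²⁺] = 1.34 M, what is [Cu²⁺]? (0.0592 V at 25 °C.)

From the Nernst equation, log Q = n(E° − E)/0.0592 = 2(0.74 − 0.613)/0.0592 = 4.291, so Q = 1.95 × 10^4.
With Q = [Cd²⁺]/[Cu²⁺] and the known concentrations, [Cu²⁺] in the denominator gives [Cu²⁺] = 6.9 × 10^-5 M.

6.9 × 10^-5 M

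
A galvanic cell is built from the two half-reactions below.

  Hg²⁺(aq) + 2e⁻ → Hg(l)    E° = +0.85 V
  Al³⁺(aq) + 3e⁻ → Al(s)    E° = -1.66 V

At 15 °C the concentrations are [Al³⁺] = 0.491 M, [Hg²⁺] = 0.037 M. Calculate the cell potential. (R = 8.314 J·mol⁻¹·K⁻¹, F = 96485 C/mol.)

The Hg²⁺/Hg couple has the higher reduction potential and acts as the cathode, so E°_cell = +0.85 − (-1.66) = 2.51 V.
Balancing electrons gives n = 6; the reaction quotient is Q = [Al³⁺]^2/[Hg²⁺]^3 = 4760.
E = E° − (RT/nF) ln Q = 2.51 − (8.314×288)/(6×96485) × (8.468) = 2.510 − 0.035 = 2.475 V.

2.47 V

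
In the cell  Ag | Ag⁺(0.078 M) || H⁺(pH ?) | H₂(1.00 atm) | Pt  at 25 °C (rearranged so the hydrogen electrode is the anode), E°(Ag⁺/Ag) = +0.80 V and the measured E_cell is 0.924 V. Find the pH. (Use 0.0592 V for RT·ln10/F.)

pH = 3.20

E°_cell = 0.80 V and n = 2.
log Q = n(E° − E)/0.0592 = 2×(0.80 − 0.924)/0.0592 = -4.189.
With Q = [H⁺]^2 / ([Ag⁺]^2·P(H₂)), solving for [H⁺] gives log[H⁺] = -3.202, so pH = 3.20.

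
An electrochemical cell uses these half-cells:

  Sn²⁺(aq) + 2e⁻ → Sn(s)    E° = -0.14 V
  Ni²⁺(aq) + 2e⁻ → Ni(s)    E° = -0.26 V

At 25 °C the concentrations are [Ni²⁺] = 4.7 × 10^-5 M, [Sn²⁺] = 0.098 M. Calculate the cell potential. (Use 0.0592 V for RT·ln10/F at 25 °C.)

0.218 V

The Sn²⁺/Sn couple has the higher reduction potential and acts as the cathode, so E°_cell = -0.14 − (-0.26) = 0.12 V.
Balancing electrons gives n = 2; the reaction quotient is Q = [Ni²⁺]/[Sn²⁺] = 4.8 × 10^-4.
At 25 °C, E = E° − (0.0592/n) log Q = 0.12 − (0.0592/2)(-3.319) = 0.120 + 0.098 = 0.218 V.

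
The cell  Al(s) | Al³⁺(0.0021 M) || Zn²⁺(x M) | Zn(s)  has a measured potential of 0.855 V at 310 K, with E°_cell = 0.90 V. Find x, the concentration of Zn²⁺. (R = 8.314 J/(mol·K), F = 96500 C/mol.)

From the Nernst equation, ln Q = nF(E° − E)/RT = 6×96500×(0.90 − 0.855)/(8.314×310) = 10.109, so Q = 2.46 × 10^4.
With Q = [Al³⁺]^2/[Zn²⁺]^3 and the known concentrations, [Zn²⁺]^3 in the denominator gives [Zn²⁺] = 5.6 × 10^-4 M.

5.6 × 10^-4 M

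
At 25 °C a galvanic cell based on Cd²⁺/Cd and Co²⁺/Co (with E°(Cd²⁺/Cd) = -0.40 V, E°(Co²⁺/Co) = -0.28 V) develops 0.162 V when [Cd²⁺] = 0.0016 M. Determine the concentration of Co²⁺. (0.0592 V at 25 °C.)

0.042 M

From the Nernst equation, log Q = n(E° − E)/0.0592 = 2(0.12 − 0.162)/0.0592 = -1.419, so Q = 0.0381.
With Q = [Cd²⁺]/[Co²⁺] and the known concentrations, [Co²⁺] in the denominator gives [Co²⁺] = 0.042 M.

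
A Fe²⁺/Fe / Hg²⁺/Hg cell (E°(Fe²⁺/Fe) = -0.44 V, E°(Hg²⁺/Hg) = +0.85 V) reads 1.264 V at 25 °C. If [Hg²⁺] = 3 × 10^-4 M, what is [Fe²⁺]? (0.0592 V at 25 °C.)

0.0023 M

From the Nernst equation, log Q = n(E° − E)/0.0592 = 2(1.29 − 1.264)/0.0592 = 0.878, so Q = 7.56.
With Q = [Fe²⁺]/[Hg²⁺] and the known concentrations, [Fe²⁺] in the numerator gives [Fe²⁺] = 0.0023 M.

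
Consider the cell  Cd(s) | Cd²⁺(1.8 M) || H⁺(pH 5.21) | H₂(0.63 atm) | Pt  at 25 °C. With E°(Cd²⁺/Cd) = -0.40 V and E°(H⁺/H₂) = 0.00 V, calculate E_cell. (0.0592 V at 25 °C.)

The hydrogen couple is the cathode, so E°_cell = 0.40 V; n = 2.
[H⁺] = 10^(−5.21) = 6.2 × 10^-6 M, and Q = [Cd²⁺]·P(H₂) / [H⁺]^2 = 2.98 × 10^10.
E = E° − (0.0592/2) log Q = 0.40 − (0.0592/2)(10.475) = 0.090 V.

0.090 V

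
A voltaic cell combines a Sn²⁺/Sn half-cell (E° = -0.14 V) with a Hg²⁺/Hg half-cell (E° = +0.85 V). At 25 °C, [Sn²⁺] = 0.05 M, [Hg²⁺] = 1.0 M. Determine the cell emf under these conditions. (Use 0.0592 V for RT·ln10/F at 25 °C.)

1.03 V

The Hg²⁺/Hg couple has the higher reduction potential and acts as the cathode, so E°_cell = +0.85 − (-0.14) = 0.99 V.
Balancing electrons gives n = 2; the reaction quotient is Q = [Sn²⁺]/[Hg²⁺] = 0.0500.
At 25 °C, E = E° − (0.0592/n) log Q = 0.99 − (0.0592/2)(-1.301) = 0.990 + 0.039 = 1.029 V.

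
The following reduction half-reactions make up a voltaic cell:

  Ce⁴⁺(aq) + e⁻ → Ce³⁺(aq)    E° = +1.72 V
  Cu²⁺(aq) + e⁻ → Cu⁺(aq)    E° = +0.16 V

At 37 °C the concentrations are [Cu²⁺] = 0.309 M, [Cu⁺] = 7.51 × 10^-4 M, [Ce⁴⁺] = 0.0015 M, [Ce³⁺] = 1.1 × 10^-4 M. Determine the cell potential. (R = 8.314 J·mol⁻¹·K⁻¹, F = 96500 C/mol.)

1.47 V

The Ce⁴⁺/Ce³⁺ couple has the higher reduction potential and acts as the cathode, so E°_cell = +1.72 − (+0.16) = 1.56 V.
Balancing electrons gives n = 1; the reaction quotient is Q = [Cu²⁺]·[Ce³⁺]/([Cu⁺]·[Ce⁴⁺]) = 30.2.
E = E° − (RT/nF) ln Q = 1.56 − (8.314×310)/(1×96500) × (3.407) = 1.560 − 0.091 = 1.469 V.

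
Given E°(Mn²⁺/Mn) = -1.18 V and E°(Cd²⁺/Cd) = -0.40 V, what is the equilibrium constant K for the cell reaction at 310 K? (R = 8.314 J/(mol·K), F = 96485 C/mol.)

2.3 × 10^25

E°_cell = -0.40 − (-1.18) = 0.78 V, with n = 2 electrons transferred.
At equilibrium E = 0, so the Nernst equation gives ln K = nFE°/RT = (2)(96485)(0.78)/((8.314)(310)) = 58.40.
K = e^58.40 = 2.3 × 10^25.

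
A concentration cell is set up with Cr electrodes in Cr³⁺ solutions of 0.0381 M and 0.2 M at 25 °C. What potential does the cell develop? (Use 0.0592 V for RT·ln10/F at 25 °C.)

0.014 V

Both half-cells are Cr³⁺/Cr, so E°_cell = 0. The concentrated side is the cathode; the cell reaction moves Cr³⁺ from high to low concentration with n = 3.
Q = [Cr³⁺]_dilute/[Cr³⁺]_conc = 0.0381/0.2 = 0.191.
E = 0 − (0.0592/3) log Q = −(0.0592/3)(-0.720) = 0.0142 V.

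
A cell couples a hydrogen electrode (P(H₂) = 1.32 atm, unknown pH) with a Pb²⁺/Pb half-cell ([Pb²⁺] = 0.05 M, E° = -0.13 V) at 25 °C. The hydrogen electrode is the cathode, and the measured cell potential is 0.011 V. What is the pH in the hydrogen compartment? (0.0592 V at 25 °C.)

E°_cell = 0.13 V and n = 2.
log Q = n(E° − E)/0.0592 = 2×(0.13 − 0.011)/0.0592 = 4.020.
With Q = [Pb²⁺]·P(H₂) / [H⁺]^2, solving for [H⁺] gives log[H⁺] = -2.600, so pH = 2.60.

pH = 2.60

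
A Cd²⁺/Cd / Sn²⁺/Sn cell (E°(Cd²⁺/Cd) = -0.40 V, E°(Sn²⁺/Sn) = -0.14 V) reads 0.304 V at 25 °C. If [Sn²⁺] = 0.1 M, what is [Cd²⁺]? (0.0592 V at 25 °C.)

From the Nernst equation, log Q = n(E° − E)/0.0592 = 2(0.26 − 0.304)/0.0592 = -1.486, so Q = 0.0326.
With Q = [Cd²⁺]/[Sn²⁺] and the known concentrations, [Cd²⁺] in the numerator gives [Cd²⁺] = 0.0033 M.

0.0033 M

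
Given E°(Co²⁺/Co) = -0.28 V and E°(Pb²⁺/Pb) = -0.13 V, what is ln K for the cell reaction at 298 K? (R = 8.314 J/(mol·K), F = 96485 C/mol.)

E°_cell = -0.13 − (-0.28) = 0.15 V, with n = 2 electrons transferred.
At equilibrium E = 0, so the Nernst equation gives ln K = nFE°/RT = (2)(96485)(0.15)/((8.314)(298)) = 11.68.

ln K = 11.7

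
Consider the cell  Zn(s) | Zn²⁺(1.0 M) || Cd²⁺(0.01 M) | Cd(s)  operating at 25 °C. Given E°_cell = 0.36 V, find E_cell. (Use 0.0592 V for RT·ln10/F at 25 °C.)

Balancing electrons gives n = 2; the reaction quotient is Q = [Zn²⁺]/[Cd²⁺] = 100.
At 25 °C, E = E° − (0.0592/n) log Q = 0.36 − (0.0592/2)(2.000) = 0.360 − 0.059 = 0.301 V.

0.301 V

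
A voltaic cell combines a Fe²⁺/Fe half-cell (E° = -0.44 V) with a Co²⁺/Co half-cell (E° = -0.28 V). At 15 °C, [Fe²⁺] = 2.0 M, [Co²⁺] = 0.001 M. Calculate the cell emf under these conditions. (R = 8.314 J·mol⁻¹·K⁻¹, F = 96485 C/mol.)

The Co²⁺/Co couple has the higher reduction potential and acts as the cathode, so E°_cell = -0.28 − (-0.44) = 0.16 V.
Balancing electrons gives n = 2; the reaction quotient is Q = [Fe²⁺]/[Co²⁺] = 2000.
E = E° − (RT/nF) ln Q = 0.16 − (8.314×288)/(2×96485) × (7.601) = 0.160 − 0.094 = 0.066 V.

0.066 V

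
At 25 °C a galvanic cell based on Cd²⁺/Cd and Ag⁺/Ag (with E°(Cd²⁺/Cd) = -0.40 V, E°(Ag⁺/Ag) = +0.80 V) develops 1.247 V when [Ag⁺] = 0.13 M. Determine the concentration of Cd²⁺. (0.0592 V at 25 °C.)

4.4 × 10^-4 M

From the Nernst equation, log Q = n(E° − E)/0.0592 = 2(1.20 − 1.247)/0.0592 = -1.588, so Q = 0.0258.
With Q = [Cd²⁺]/[Ag⁺]^2 and the known concentrations, [Cd²⁺] in the numerator gives [Cd²⁺] = 4.4 × 10^-4 M.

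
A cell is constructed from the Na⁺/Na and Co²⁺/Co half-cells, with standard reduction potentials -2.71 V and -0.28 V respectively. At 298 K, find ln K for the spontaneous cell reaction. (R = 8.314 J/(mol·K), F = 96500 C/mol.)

ln K = 189.3

E°_cell = -0.28 − (-2.71) = 2.43 V, with n = 2 electrons transferred.
At equilibrium E = 0, so the Nernst equation gives ln K = nFE°/RT = (2)(96500)(2.43)/((8.314)(298)) = 189.29.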